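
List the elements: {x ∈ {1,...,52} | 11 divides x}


Checking each candidate:
Condition: multiples of 11 in {1,...,52}
Result = {11, 22, 33, 44}

{11, 22, 33, 44}


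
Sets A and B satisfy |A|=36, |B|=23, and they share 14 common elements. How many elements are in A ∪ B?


|A ∪ B| = |A| + |B| - |A ∩ B|
= 36 + 23 - 14
= 45

|A ∪ B| = 45


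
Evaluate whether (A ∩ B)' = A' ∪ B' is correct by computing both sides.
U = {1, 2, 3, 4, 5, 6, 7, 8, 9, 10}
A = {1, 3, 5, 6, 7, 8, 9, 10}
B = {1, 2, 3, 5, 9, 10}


LHS: A ∩ B = {1, 3, 5, 9, 10}
(A ∩ B)' = U \ (A ∩ B) = {2, 4, 6, 7, 8}
A' = {2, 4}, B' = {4, 6, 7, 8}
Claimed RHS: A' ∪ B' = {2, 4, 6, 7, 8}
Identity is VALID: LHS = RHS = {2, 4, 6, 7, 8} ✓

Identity is valid. (A ∩ B)' = A' ∪ B' = {2, 4, 6, 7, 8}


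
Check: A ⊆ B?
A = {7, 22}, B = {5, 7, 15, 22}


A ⊆ B means every element of A is in B.
All elements of A are in B.
So A ⊆ B.

Yes, A ⊆ B


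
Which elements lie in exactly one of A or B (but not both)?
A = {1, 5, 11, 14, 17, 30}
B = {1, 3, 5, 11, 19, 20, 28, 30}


A △ B = (A \ B) ∪ (B \ A) = elements in exactly one of A or B
A \ B = {14, 17}
B \ A = {3, 19, 20, 28}
A △ B = {3, 14, 17, 19, 20, 28}

A △ B = {3, 14, 17, 19, 20, 28}


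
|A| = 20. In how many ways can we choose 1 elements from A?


C(n,k) = n! / (k!(n-k)!)
C(20,1) = 20! / (1!19!)
= 20

C(20,1) = 20


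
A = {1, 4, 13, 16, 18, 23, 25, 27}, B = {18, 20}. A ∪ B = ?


A ∪ B = all elements in A or B (or both)
A = {1, 4, 13, 16, 18, 23, 25, 27}
B = {18, 20}
A ∪ B = {1, 4, 13, 16, 18, 20, 23, 25, 27}

A ∪ B = {1, 4, 13, 16, 18, 20, 23, 25, 27}


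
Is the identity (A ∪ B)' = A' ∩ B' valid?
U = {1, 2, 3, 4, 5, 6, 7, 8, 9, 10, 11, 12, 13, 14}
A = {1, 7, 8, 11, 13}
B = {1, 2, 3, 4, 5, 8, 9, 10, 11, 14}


LHS: A ∪ B = {1, 2, 3, 4, 5, 7, 8, 9, 10, 11, 13, 14}
(A ∪ B)' = U \ (A ∪ B) = {6, 12}
A' = {2, 3, 4, 5, 6, 9, 10, 12, 14}, B' = {6, 7, 12, 13}
Claimed RHS: A' ∩ B' = {6, 12}
Identity is VALID: LHS = RHS = {6, 12} ✓

Identity is valid. (A ∪ B)' = A' ∩ B' = {6, 12}


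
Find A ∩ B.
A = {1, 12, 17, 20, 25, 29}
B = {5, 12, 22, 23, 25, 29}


A ∩ B = elements in both A and B
A = {1, 12, 17, 20, 25, 29}
B = {5, 12, 22, 23, 25, 29}
A ∩ B = {12, 25, 29}

A ∩ B = {12, 25, 29}


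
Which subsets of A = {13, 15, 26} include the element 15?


A subset of A contains 15 iff the remaining 2 elements form any subset of A \ {15}.
Count: 2^(n-1) = 2^2 = 4
Subsets containing 15: {15}, {13, 15}, {15, 26}, {13, 15, 26}

Subsets containing 15 (4 total): {15}, {13, 15}, {15, 26}, {13, 15, 26}


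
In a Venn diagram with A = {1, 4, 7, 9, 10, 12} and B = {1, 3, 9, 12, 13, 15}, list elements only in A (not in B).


A = {1, 4, 7, 9, 10, 12}
B = {1, 3, 9, 12, 13, 15}
Region: only in A (not in B)
Elements: {4, 7, 10}

Elements only in A (not in B): {4, 7, 10}


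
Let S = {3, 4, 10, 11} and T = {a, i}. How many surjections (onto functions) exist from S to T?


n = |S| = 4, k = |T| = 2. Surjections via inclusion-exclusion:
S(n,k) = Σ(-1)^i × C(k,i) × (k-i)^n, i=0 to k
i=0: (-1)^0×C(2,0)×2^4 = 16
i=1: (-1)^1×C(2,1)×1^4 = -2
i=2: (-1)^2×C(2,2)×0^4 = 0
Total = 14

Number of surjections = 14


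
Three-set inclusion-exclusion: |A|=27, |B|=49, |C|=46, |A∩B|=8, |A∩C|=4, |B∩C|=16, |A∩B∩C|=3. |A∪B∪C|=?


|A∪B∪C| = |A|+|B|+|C| - |A∩B|-|A∩C|-|B∩C| + |A∩B∩C|
= 27+49+46 - 8-4-16 + 3
= 122 - 28 + 3
= 97

|A ∪ B ∪ C| = 97


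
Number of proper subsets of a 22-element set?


Total subsets = 2^n = 2^22 = 4194304
Proper subsets exclude the set itself: 2^n - 1
= 4194304 - 1
= 4194303

Number of proper subsets = 4194303


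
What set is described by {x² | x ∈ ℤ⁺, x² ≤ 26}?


Checking each candidate:
Condition: positive perfect squares ≤ 26
Result = {1, 4, 9, 16, 25}

{1, 4, 9, 16, 25}


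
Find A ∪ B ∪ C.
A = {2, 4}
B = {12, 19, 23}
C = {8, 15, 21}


A ∪ B = {2, 4, 12, 19, 23}
(A ∪ B) ∪ C = {2, 4, 8, 12, 15, 19, 21, 23}

A ∪ B ∪ C = {2, 4, 8, 12, 15, 19, 21, 23}


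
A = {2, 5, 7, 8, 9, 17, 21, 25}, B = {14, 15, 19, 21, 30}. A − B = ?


A \ B = elements in A but not in B
A = {2, 5, 7, 8, 9, 17, 21, 25}
B = {14, 15, 19, 21, 30}
Remove from A any elements in B
A \ B = {2, 5, 7, 8, 9, 17, 25}

A \ B = {2, 5, 7, 8, 9, 17, 25}


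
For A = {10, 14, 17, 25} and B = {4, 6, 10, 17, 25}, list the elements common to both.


A ∩ B = elements in both A and B
A = {10, 14, 17, 25}
B = {4, 6, 10, 17, 25}
A ∩ B = {10, 17, 25}

A ∩ B = {10, 17, 25}


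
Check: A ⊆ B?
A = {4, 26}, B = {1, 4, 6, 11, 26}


A ⊆ B means every element of A is in B.
All elements of A are in B.
So A ⊆ B.

Yes, A ⊆ B


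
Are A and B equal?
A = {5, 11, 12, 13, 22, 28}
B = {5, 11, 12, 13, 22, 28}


Two sets are equal iff they have exactly the same elements.
A = {5, 11, 12, 13, 22, 28}
B = {5, 11, 12, 13, 22, 28}
Same elements → A = B

Yes, A = B


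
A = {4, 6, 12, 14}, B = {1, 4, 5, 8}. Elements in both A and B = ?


A = {4, 6, 12, 14}
B = {1, 4, 5, 8}
Region: in both A and B
Elements: {4}

Elements in both A and B: {4}


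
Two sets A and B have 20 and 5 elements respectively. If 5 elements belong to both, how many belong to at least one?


|A ∪ B| = |A| + |B| - |A ∩ B|
= 20 + 5 - 5
= 20

|A ∪ B| = 20


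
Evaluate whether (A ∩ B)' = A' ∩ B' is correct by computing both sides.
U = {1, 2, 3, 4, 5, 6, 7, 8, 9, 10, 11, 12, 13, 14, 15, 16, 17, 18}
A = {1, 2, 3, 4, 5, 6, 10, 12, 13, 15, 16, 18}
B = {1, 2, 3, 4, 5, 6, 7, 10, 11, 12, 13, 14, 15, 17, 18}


LHS: A ∩ B = {1, 2, 3, 4, 5, 6, 10, 12, 13, 15, 18}
(A ∩ B)' = U \ (A ∩ B) = {7, 8, 9, 11, 14, 16, 17}
A' = {7, 8, 9, 11, 14, 17}, B' = {8, 9, 16}
Claimed RHS: A' ∩ B' = {8, 9}
Identity is INVALID: LHS = {7, 8, 9, 11, 14, 16, 17} but the RHS claimed here equals {8, 9}. The correct form is (A ∩ B)' = A' ∪ B'.

Identity is invalid: (A ∩ B)' = {7, 8, 9, 11, 14, 16, 17} but A' ∩ B' = {8, 9}. The correct De Morgan law is (A ∩ B)' = A' ∪ B'.


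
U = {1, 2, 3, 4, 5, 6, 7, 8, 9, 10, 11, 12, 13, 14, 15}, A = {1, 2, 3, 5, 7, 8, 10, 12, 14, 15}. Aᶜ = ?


Aᶜ = U \ A = elements in U but not in A
U = {1, 2, 3, 4, 5, 6, 7, 8, 9, 10, 11, 12, 13, 14, 15}
A = {1, 2, 3, 5, 7, 8, 10, 12, 14, 15}
Aᶜ = {4, 6, 9, 11, 13}

Aᶜ = {4, 6, 9, 11, 13}


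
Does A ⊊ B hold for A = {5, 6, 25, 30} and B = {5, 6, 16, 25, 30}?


A ⊂ B requires: A ⊆ B AND A ≠ B.
A ⊆ B? Yes
A = B? No
A ⊂ B: Yes (A is a proper subset of B)

Yes, A ⊂ B


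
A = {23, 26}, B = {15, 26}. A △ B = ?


A △ B = (A \ B) ∪ (B \ A) = elements in exactly one of A or B
A \ B = {23}
B \ A = {15}
A △ B = {15, 23}

A △ B = {15, 23}


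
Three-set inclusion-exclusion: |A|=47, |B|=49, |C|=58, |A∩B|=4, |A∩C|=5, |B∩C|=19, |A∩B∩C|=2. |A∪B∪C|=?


|A∪B∪C| = |A|+|B|+|C| - |A∩B|-|A∩C|-|B∩C| + |A∩B∩C|
= 47+49+58 - 4-5-19 + 2
= 154 - 28 + 2
= 128

|A ∪ B ∪ C| = 128


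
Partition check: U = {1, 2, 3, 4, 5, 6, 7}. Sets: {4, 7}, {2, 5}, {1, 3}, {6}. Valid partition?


A partition requires: (1) non-empty parts, (2) pairwise disjoint, (3) union = U
Parts: {4, 7}, {2, 5}, {1, 3}, {6}
Union of parts: {1, 2, 3, 4, 5, 6, 7}
U = {1, 2, 3, 4, 5, 6, 7}
All non-empty? True
Pairwise disjoint? True
Covers U? True

Yes, valid partition


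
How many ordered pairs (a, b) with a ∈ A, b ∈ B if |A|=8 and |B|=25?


|A × B| = |A| × |B|
= 8 × 25
= 200

|A × B| = 200


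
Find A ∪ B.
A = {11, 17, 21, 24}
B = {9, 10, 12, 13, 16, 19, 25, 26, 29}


A ∪ B = all elements in A or B (or both)
A = {11, 17, 21, 24}
B = {9, 10, 12, 13, 16, 19, 25, 26, 29}
A ∪ B = {9, 10, 11, 12, 13, 16, 17, 19, 21, 24, 25, 26, 29}

A ∪ B = {9, 10, 11, 12, 13, 16, 17, 19, 21, 24, 25, 26, 29}


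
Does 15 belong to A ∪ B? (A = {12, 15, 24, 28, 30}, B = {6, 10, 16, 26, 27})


A = {12, 15, 24, 28, 30}, B = {6, 10, 16, 26, 27}
A ∪ B = all elements in A or B
A ∪ B = {6, 10, 12, 15, 16, 24, 26, 27, 28, 30}
Checking if 15 ∈ A ∪ B
15 is in A ∪ B → True

15 ∈ A ∪ B


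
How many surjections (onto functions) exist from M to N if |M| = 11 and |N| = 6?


n = |M| = 11, k = |N| = 6. Surjections via inclusion-exclusion:
S(n,k) = Σ(-1)^i × C(k,i) × (k-i)^n, i=0 to k
i=0: (-1)^0×C(6,0)×6^11 = 362797056
i=1: (-1)^1×C(6,1)×5^11 = -292968750
i=2: (-1)^2×C(6,2)×4^11 = 62914560
i=3: (-1)^3×C(6,3)×3^11 = -3542940
i=4: (-1)^4×C(6,4)×2^11 = 30720
i=5: (-1)^5×C(6,5)×1^11 = -6
i=6: (-1)^6×C(6,6)×0^11 = 0
Total = 129230640

Number of surjections = 129230640


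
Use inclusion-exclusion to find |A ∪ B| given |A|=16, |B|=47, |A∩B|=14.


|A ∪ B| = |A| + |B| - |A ∩ B|
= 16 + 47 - 14
= 49

|A ∪ B| = 49


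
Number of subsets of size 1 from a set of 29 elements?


C(n,k) = n! / (k!(n-k)!)
C(29,1) = 29! / (1!28!)
= 29

C(29,1) = 29


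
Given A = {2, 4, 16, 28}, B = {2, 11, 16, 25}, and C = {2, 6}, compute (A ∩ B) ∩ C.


A ∩ B = {2, 16}
(A ∩ B) ∩ C = {2}

A ∩ B ∩ C = {2}


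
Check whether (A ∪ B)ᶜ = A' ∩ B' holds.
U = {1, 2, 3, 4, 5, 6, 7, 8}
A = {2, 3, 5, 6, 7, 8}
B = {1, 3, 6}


LHS: A ∪ B = {1, 2, 3, 5, 6, 7, 8}
(A ∪ B)' = U \ (A ∪ B) = {4}
A' = {1, 4}, B' = {2, 4, 5, 7, 8}
Claimed RHS: A' ∩ B' = {4}
Identity is VALID: LHS = RHS = {4} ✓

Identity is valid. (A ∪ B)' = A' ∩ B' = {4}


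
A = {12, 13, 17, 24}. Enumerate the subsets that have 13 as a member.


A subset of A contains 13 iff the remaining 3 elements form any subset of A \ {13}.
Count: 2^(n-1) = 2^3 = 8
Subsets containing 13: {13}, {12, 13}, {13, 17}, {13, 24}, {12, 13, 17}, {12, 13, 24}, {13, 17, 24}, {12, 13, 17, 24}

Subsets containing 13 (8 total): {13}, {12, 13}, {13, 17}, {13, 24}, {12, 13, 17}, {12, 13, 24}, {13, 17, 24}, {12, 13, 17, 24}


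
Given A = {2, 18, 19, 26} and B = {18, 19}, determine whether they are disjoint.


Disjoint means A ∩ B = ∅.
A ∩ B = {18, 19}
A ∩ B ≠ ∅, so A and B are NOT disjoint.

No, A and B are not disjoint (A ∩ B = {18, 19})


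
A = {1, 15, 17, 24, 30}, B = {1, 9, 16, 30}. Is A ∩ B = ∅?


Disjoint means A ∩ B = ∅.
A ∩ B = {1, 30}
A ∩ B ≠ ∅, so A and B are NOT disjoint.

No, A and B are not disjoint (A ∩ B = {1, 30})


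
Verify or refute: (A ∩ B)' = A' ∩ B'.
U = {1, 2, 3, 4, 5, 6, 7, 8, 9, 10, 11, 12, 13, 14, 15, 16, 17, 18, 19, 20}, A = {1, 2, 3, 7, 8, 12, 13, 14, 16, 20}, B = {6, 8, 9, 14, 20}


LHS: A ∩ B = {8, 14, 20}
(A ∩ B)' = U \ (A ∩ B) = {1, 2, 3, 4, 5, 6, 7, 9, 10, 11, 12, 13, 15, 16, 17, 18, 19}
A' = {4, 5, 6, 9, 10, 11, 15, 17, 18, 19}, B' = {1, 2, 3, 4, 5, 7, 10, 11, 12, 13, 15, 16, 17, 18, 19}
Claimed RHS: A' ∩ B' = {4, 5, 10, 11, 15, 17, 18, 19}
Identity is INVALID: LHS = {1, 2, 3, 4, 5, 6, 7, 9, 10, 11, 12, 13, 15, 16, 17, 18, 19} but the RHS claimed here equals {4, 5, 10, 11, 15, 17, 18, 19}. The correct form is (A ∩ B)' = A' ∪ B'.

Identity is invalid: (A ∩ B)' = {1, 2, 3, 4, 5, 6, 7, 9, 10, 11, 12, 13, 15, 16, 17, 18, 19} but A' ∩ B' = {4, 5, 10, 11, 15, 17, 18, 19}. The correct De Morgan law is (A ∩ B)' = A' ∪ B'.


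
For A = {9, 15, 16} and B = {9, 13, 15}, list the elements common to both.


A ∩ B = elements in both A and B
A = {9, 15, 16}
B = {9, 13, 15}
A ∩ B = {9, 15}

A ∩ B = {9, 15}


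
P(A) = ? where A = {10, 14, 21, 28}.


|A| = 4, so |P(A)| = 2^4 = 16
Enumerate subsets by cardinality (0 to 4):
∅, {10}, {14}, {21}, {28}, {10, 14}, {10, 21}, {10, 28}, {14, 21}, {14, 28}, {21, 28}, {10, 14, 21}, {10, 14, 28}, {10, 21, 28}, {14, 21, 28}, {10, 14, 21, 28}

P(A) has 16 subsets: ∅, {10}, {14}, {21}, {28}, {10, 14}, {10, 21}, {10, 28}, {14, 21}, {14, 28}, {21, 28}, {10, 14, 21}, {10, 14, 28}, {10, 21, 28}, {14, 21, 28}, {10, 14, 21, 28}


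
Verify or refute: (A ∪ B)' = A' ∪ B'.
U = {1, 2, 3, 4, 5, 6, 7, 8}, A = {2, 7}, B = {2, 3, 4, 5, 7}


LHS: A ∪ B = {2, 3, 4, 5, 7}
(A ∪ B)' = U \ (A ∪ B) = {1, 6, 8}
A' = {1, 3, 4, 5, 6, 8}, B' = {1, 6, 8}
Claimed RHS: A' ∪ B' = {1, 3, 4, 5, 6, 8}
Identity is INVALID: LHS = {1, 6, 8} but the RHS claimed here equals {1, 3, 4, 5, 6, 8}. The correct form is (A ∪ B)' = A' ∩ B'.

Identity is invalid: (A ∪ B)' = {1, 6, 8} but A' ∪ B' = {1, 3, 4, 5, 6, 8}. The correct De Morgan law is (A ∪ B)' = A' ∩ B'.


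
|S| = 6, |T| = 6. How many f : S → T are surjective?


n = |S| = 6, k = |T| = 6. Surjections via inclusion-exclusion:
S(n,k) = Σ(-1)^i × C(k,i) × (k-i)^n, i=0 to k
i=0: (-1)^0×C(6,0)×6^6 = 46656
i=1: (-1)^1×C(6,1)×5^6 = -93750
i=2: (-1)^2×C(6,2)×4^6 = 61440
i=3: (-1)^3×C(6,3)×3^6 = -14580
i=4: (-1)^4×C(6,4)×2^6 = 960
i=5: (-1)^5×C(6,5)×1^6 = -6
i=6: (-1)^6×C(6,6)×0^6 = 0
Total = 720

Number of surjections = 720


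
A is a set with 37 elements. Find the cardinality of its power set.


Number of subsets = 2^n
= 2^37
= 137438953472

|P(A)| = 137438953472


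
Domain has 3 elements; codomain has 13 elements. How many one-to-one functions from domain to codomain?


An injection sends each of |A| = 3 inputs to a distinct output in B.
# injections = |B|·(|B|-1)·…·(|B|-|A|+1) = 13! / (13 - 3)!
= 13 × 12 × 11
= 1716

Number of injections = 1716


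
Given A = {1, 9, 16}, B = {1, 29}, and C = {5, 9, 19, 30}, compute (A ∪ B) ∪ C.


A ∪ B = {1, 9, 16, 29}
(A ∪ B) ∪ C = {1, 5, 9, 16, 19, 29, 30}

A ∪ B ∪ C = {1, 5, 9, 16, 19, 29, 30}


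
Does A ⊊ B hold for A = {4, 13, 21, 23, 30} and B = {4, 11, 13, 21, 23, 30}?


A ⊂ B requires: A ⊆ B AND A ≠ B.
A ⊆ B? Yes
A = B? No
A ⊂ B: Yes (A is a proper subset of B)

Yes, A ⊂ B


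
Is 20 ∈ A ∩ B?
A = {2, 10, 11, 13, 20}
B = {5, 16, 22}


A = {2, 10, 11, 13, 20}, B = {5, 16, 22}
A ∩ B = elements in both A and B
A ∩ B = ∅
Checking if 20 ∈ A ∩ B
20 is not in A ∩ B → False

20 ∉ A ∩ B


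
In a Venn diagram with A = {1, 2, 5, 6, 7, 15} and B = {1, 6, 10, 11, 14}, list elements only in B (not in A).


A = {1, 2, 5, 6, 7, 15}
B = {1, 6, 10, 11, 14}
Region: only in B (not in A)
Elements: {10, 11, 14}

Elements only in B (not in A): {10, 11, 14}


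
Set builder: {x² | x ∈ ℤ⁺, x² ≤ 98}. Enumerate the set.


Checking each candidate:
Condition: positive perfect squares ≤ 98
Result = {1, 4, 9, 16, 25, 36, 49, 64, 81}

{1, 4, 9, 16, 25, 36, 49, 64, 81}


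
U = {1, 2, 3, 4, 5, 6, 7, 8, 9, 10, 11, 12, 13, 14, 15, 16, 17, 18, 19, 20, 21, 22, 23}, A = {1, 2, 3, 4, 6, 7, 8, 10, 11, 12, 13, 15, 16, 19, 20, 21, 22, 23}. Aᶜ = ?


Aᶜ = U \ A = elements in U but not in A
U = {1, 2, 3, 4, 5, 6, 7, 8, 9, 10, 11, 12, 13, 14, 15, 16, 17, 18, 19, 20, 21, 22, 23}
A = {1, 2, 3, 4, 6, 7, 8, 10, 11, 12, 13, 15, 16, 19, 20, 21, 22, 23}
Aᶜ = {5, 9, 14, 17, 18}

Aᶜ = {5, 9, 14, 17, 18}


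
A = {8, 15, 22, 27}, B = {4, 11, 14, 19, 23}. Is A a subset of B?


A ⊆ B means every element of A is in B.
Elements in A not in B: {8, 15, 22, 27}
So A ⊄ B.

No, A ⊄ B


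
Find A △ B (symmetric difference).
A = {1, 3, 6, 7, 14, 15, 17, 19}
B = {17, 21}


A △ B = (A \ B) ∪ (B \ A) = elements in exactly one of A or B
A \ B = {1, 3, 6, 7, 14, 15, 19}
B \ A = {21}
A △ B = {1, 3, 6, 7, 14, 15, 19, 21}

A △ B = {1, 3, 6, 7, 14, 15, 19, 21}


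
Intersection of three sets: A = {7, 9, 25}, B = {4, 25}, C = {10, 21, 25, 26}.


A ∩ B = {25}
(A ∩ B) ∩ C = {25}

A ∩ B ∩ C = {25}


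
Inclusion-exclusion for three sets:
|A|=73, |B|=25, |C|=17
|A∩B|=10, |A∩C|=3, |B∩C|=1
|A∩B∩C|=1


|A∪B∪C| = |A|+|B|+|C| - |A∩B|-|A∩C|-|B∩C| + |A∩B∩C|
= 73+25+17 - 10-3-1 + 1
= 115 - 14 + 1
= 102

|A ∪ B ∪ C| = 102


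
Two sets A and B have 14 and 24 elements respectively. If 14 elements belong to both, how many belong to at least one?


|A ∪ B| = |A| + |B| - |A ∩ B|
= 14 + 24 - 14
= 24

|A ∪ B| = 24


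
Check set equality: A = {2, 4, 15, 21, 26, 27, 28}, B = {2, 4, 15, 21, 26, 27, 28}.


Two sets are equal iff they have exactly the same elements.
A = {2, 4, 15, 21, 26, 27, 28}
B = {2, 4, 15, 21, 26, 27, 28}
Same elements → A = B

Yes, A = B


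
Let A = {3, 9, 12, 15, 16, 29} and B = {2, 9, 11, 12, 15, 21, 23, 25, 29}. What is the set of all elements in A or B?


A ∪ B = all elements in A or B (or both)
A = {3, 9, 12, 15, 16, 29}
B = {2, 9, 11, 12, 15, 21, 23, 25, 29}
A ∪ B = {2, 3, 9, 11, 12, 15, 16, 21, 23, 25, 29}

A ∪ B = {2, 3, 9, 11, 12, 15, 16, 21, 23, 25, 29}


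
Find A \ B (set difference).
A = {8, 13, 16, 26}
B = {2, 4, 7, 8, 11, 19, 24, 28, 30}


A \ B = elements in A but not in B
A = {8, 13, 16, 26}
B = {2, 4, 7, 8, 11, 19, 24, 28, 30}
Remove from A any elements in B
A \ B = {13, 16, 26}

A \ B = {13, 16, 26}


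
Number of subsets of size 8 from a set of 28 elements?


C(n,k) = n! / (k!(n-k)!)
C(28,8) = 28! / (8!20!)
= 3108105

C(28,8) = 3108105


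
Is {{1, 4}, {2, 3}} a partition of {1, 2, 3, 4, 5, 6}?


A partition requires: (1) non-empty parts, (2) pairwise disjoint, (3) union = U
Parts: {1, 4}, {2, 3}
Union of parts: {1, 2, 3, 4}
U = {1, 2, 3, 4, 5, 6}
All non-empty? True
Pairwise disjoint? True
Covers U? False

No, not a valid partition


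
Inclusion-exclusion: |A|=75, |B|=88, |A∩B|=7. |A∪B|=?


|A ∪ B| = |A| + |B| - |A ∩ B|
= 75 + 88 - 7
= 156

|A ∪ B| = 156


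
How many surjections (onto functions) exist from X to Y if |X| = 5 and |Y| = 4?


n = |X| = 5, k = |Y| = 4. Surjections via inclusion-exclusion:
S(n,k) = Σ(-1)^i × C(k,i) × (k-i)^n, i=0 to k
i=0: (-1)^0×C(4,0)×4^5 = 1024
i=1: (-1)^1×C(4,1)×3^5 = -972
i=2: (-1)^2×C(4,2)×2^5 = 192
i=3: (-1)^3×C(4,3)×1^5 = -4
i=4: (-1)^4×C(4,4)×0^5 = 0
Total = 240

Number of surjections = 240


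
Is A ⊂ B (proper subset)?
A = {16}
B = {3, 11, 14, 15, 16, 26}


A ⊂ B requires: A ⊆ B AND A ≠ B.
A ⊆ B? Yes
A = B? No
A ⊂ B: Yes (A is a proper subset of B)

Yes, A ⊂ B


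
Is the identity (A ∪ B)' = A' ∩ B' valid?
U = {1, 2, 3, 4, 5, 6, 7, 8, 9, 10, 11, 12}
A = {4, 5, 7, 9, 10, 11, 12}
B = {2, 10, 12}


LHS: A ∪ B = {2, 4, 5, 7, 9, 10, 11, 12}
(A ∪ B)' = U \ (A ∪ B) = {1, 3, 6, 8}
A' = {1, 2, 3, 6, 8}, B' = {1, 3, 4, 5, 6, 7, 8, 9, 11}
Claimed RHS: A' ∩ B' = {1, 3, 6, 8}
Identity is VALID: LHS = RHS = {1, 3, 6, 8} ✓

Identity is valid. (A ∪ B)' = A' ∩ B' = {1, 3, 6, 8}


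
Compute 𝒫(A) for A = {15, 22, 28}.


|A| = 3, so |P(A)| = 2^3 = 8
Enumerate subsets by cardinality (0 to 3):
∅, {15}, {22}, {28}, {15, 22}, {15, 28}, {22, 28}, {15, 22, 28}

P(A) has 8 subsets: ∅, {15}, {22}, {28}, {15, 22}, {15, 28}, {22, 28}, {15, 22, 28}


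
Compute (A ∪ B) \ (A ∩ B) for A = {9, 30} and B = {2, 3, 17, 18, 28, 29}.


A △ B = (A \ B) ∪ (B \ A) = elements in exactly one of A or B
A \ B = {9, 30}
B \ A = {2, 3, 17, 18, 28, 29}
A △ B = {2, 3, 9, 17, 18, 28, 29, 30}

A △ B = {2, 3, 9, 17, 18, 28, 29, 30}


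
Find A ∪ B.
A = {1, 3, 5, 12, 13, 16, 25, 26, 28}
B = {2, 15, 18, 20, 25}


A ∪ B = all elements in A or B (or both)
A = {1, 3, 5, 12, 13, 16, 25, 26, 28}
B = {2, 15, 18, 20, 25}
A ∪ B = {1, 2, 3, 5, 12, 13, 15, 16, 18, 20, 25, 26, 28}

A ∪ B = {1, 2, 3, 5, 12, 13, 15, 16, 18, 20, 25, 26, 28}


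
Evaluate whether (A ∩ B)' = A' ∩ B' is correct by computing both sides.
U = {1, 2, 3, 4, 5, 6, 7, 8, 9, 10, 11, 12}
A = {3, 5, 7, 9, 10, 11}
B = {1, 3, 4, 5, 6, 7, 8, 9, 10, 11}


LHS: A ∩ B = {3, 5, 7, 9, 10, 11}
(A ∩ B)' = U \ (A ∩ B) = {1, 2, 4, 6, 8, 12}
A' = {1, 2, 4, 6, 8, 12}, B' = {2, 12}
Claimed RHS: A' ∩ B' = {2, 12}
Identity is INVALID: LHS = {1, 2, 4, 6, 8, 12} but the RHS claimed here equals {2, 12}. The correct form is (A ∩ B)' = A' ∪ B'.

Identity is invalid: (A ∩ B)' = {1, 2, 4, 6, 8, 12} but A' ∩ B' = {2, 12}. The correct De Morgan law is (A ∩ B)' = A' ∪ B'.


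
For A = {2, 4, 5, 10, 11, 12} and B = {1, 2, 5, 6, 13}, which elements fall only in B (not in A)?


A = {2, 4, 5, 10, 11, 12}
B = {1, 2, 5, 6, 13}
Region: only in B (not in A)
Elements: {1, 6, 13}

Elements only in B (not in A): {1, 6, 13}


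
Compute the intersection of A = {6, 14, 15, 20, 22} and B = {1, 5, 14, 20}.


A ∩ B = elements in both A and B
A = {6, 14, 15, 20, 22}
B = {1, 5, 14, 20}
A ∩ B = {14, 20}

A ∩ B = {14, 20}


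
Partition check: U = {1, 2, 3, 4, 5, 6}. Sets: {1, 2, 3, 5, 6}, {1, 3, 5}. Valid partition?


A partition requires: (1) non-empty parts, (2) pairwise disjoint, (3) union = U
Parts: {1, 2, 3, 5, 6}, {1, 3, 5}
Union of parts: {1, 2, 3, 5, 6}
U = {1, 2, 3, 4, 5, 6}
All non-empty? True
Pairwise disjoint? False
Covers U? False

No, not a valid partition


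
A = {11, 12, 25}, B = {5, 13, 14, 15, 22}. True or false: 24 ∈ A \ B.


A = {11, 12, 25}, B = {5, 13, 14, 15, 22}
A \ B = elements in A but not in B
A \ B = {11, 12, 25}
Checking if 24 ∈ A \ B
24 is not in A \ B → False

24 ∉ A \ B


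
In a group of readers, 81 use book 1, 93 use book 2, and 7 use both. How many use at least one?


|A ∪ B| = |A| + |B| - |A ∩ B|
= 81 + 93 - 7
= 167

|A ∪ B| = 167


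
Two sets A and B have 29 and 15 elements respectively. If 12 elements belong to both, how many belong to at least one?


|A ∪ B| = |A| + |B| - |A ∩ B|
= 29 + 15 - 12
= 32

|A ∪ B| = 32


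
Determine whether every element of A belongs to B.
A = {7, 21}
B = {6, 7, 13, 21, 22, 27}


A ⊆ B means every element of A is in B.
All elements of A are in B.
So A ⊆ B.

Yes, A ⊆ B


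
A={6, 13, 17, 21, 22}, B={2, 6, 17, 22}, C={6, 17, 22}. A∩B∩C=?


A ∩ B = {6, 17, 22}
(A ∩ B) ∩ C = {6, 17, 22}

A ∩ B ∩ C = {6, 17, 22}


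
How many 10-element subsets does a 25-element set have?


C(n,k) = n! / (k!(n-k)!)
C(25,10) = 25! / (10!15!)
= 3268760

C(25,10) = 3268760


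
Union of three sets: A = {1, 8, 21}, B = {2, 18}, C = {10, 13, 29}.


A ∪ B = {1, 2, 8, 18, 21}
(A ∪ B) ∪ C = {1, 2, 8, 10, 13, 18, 21, 29}

A ∪ B ∪ C = {1, 2, 8, 10, 13, 18, 21, 29}


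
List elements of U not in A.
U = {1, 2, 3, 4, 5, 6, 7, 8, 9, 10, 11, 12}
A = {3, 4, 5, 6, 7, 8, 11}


Aᶜ = U \ A = elements in U but not in A
U = {1, 2, 3, 4, 5, 6, 7, 8, 9, 10, 11, 12}
A = {3, 4, 5, 6, 7, 8, 11}
Aᶜ = {1, 2, 9, 10, 12}

Aᶜ = {1, 2, 9, 10, 12}


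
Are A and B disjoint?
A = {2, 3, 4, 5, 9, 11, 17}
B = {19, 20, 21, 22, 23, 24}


Disjoint means A ∩ B = ∅.
A ∩ B = ∅
A ∩ B = ∅, so A and B are disjoint.

Yes, A and B are disjoint


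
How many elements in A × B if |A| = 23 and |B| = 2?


|A × B| = |A| × |B|
= 23 × 2
= 46

|A × B| = 46


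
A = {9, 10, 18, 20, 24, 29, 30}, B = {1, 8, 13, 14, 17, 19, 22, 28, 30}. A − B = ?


A \ B = elements in A but not in B
A = {9, 10, 18, 20, 24, 29, 30}
B = {1, 8, 13, 14, 17, 19, 22, 28, 30}
Remove from A any elements in B
A \ B = {9, 10, 18, 20, 24, 29}

A \ B = {9, 10, 18, 20, 24, 29}


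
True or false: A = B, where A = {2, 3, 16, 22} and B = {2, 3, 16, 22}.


Two sets are equal iff they have exactly the same elements.
A = {2, 3, 16, 22}
B = {2, 3, 16, 22}
Same elements → A = B

Yes, A = B


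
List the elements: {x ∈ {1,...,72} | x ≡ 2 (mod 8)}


Checking each candidate:
Condition: x in {1,...,72} with x ≡ 2 (mod 8)
Result = {2, 10, 18, 26, 34, 42, 50, 58, 66}

{2, 10, 18, 26, 34, 42, 50, 58, 66}


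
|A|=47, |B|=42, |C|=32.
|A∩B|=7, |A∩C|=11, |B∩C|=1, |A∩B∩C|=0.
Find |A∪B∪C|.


|A∪B∪C| = |A|+|B|+|C| - |A∩B|-|A∩C|-|B∩C| + |A∩B∩C|
= 47+42+32 - 7-11-1 + 0
= 121 - 19 + 0
= 102

|A ∪ B ∪ C| = 102


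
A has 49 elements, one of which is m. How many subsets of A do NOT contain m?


Subsets of A avoiding m are subsets of A \ {m}, which has 48 elements.
Count = 2^(n-1) = 2^48
= 281474976710656

Number of subsets avoiding m = 281474976710656


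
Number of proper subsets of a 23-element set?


Total subsets = 2^n = 2^23 = 8388608
Proper subsets exclude the set itself: 2^n - 1
= 8388608 - 1
= 8388607

Number of proper subsets = 8388607


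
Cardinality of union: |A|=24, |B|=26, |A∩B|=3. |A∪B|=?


|A ∪ B| = |A| + |B| - |A ∩ B|
= 24 + 26 - 3
= 47

|A ∪ B| = 47


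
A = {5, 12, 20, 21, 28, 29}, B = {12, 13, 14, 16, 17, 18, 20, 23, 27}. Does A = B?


Two sets are equal iff they have exactly the same elements.
A = {5, 12, 20, 21, 28, 29}
B = {12, 13, 14, 16, 17, 18, 20, 23, 27}
Differences: {5, 13, 14, 16, 17, 18, 21, 23, 27, 28, 29}
A ≠ B

No, A ≠ B


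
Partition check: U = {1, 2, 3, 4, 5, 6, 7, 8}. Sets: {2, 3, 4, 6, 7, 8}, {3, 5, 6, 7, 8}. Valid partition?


A partition requires: (1) non-empty parts, (2) pairwise disjoint, (3) union = U
Parts: {2, 3, 4, 6, 7, 8}, {3, 5, 6, 7, 8}
Union of parts: {2, 3, 4, 5, 6, 7, 8}
U = {1, 2, 3, 4, 5, 6, 7, 8}
All non-empty? True
Pairwise disjoint? False
Covers U? False

No, not a valid partition


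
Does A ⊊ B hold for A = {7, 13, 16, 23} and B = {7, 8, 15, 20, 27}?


A ⊂ B requires: A ⊆ B AND A ≠ B.
A ⊆ B? No
A ⊄ B, so A is not a proper subset.

No, A is not a proper subset of B


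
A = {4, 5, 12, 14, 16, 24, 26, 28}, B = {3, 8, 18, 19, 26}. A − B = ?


A \ B = elements in A but not in B
A = {4, 5, 12, 14, 16, 24, 26, 28}
B = {3, 8, 18, 19, 26}
Remove from A any elements in B
A \ B = {4, 5, 12, 14, 16, 24, 28}

A \ B = {4, 5, 12, 14, 16, 24, 28}


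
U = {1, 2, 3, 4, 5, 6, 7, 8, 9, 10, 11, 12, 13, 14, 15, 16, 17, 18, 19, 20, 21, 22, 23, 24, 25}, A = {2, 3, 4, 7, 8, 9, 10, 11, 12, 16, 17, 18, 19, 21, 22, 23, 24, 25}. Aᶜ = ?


Aᶜ = U \ A = elements in U but not in A
U = {1, 2, 3, 4, 5, 6, 7, 8, 9, 10, 11, 12, 13, 14, 15, 16, 17, 18, 19, 20, 21, 22, 23, 24, 25}
A = {2, 3, 4, 7, 8, 9, 10, 11, 12, 16, 17, 18, 19, 21, 22, 23, 24, 25}
Aᶜ = {1, 5, 6, 13, 14, 15, 20}

Aᶜ = {1, 5, 6, 13, 14, 15, 20}


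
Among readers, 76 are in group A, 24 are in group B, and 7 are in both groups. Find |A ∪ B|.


|A ∪ B| = |A| + |B| - |A ∩ B|
= 76 + 24 - 7
= 93

|A ∪ B| = 93


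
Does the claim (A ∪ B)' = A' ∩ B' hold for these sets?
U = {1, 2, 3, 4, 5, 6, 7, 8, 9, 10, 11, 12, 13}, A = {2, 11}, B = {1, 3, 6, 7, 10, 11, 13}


LHS: A ∪ B = {1, 2, 3, 6, 7, 10, 11, 13}
(A ∪ B)' = U \ (A ∪ B) = {4, 5, 8, 9, 12}
A' = {1, 3, 4, 5, 6, 7, 8, 9, 10, 12, 13}, B' = {2, 4, 5, 8, 9, 12}
Claimed RHS: A' ∩ B' = {4, 5, 8, 9, 12}
Identity is VALID: LHS = RHS = {4, 5, 8, 9, 12} ✓

Identity is valid. (A ∪ B)' = A' ∩ B' = {4, 5, 8, 9, 12}


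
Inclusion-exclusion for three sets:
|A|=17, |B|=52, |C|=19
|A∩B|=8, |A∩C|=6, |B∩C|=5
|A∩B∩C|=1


|A∪B∪C| = |A|+|B|+|C| - |A∩B|-|A∩C|-|B∩C| + |A∩B∩C|
= 17+52+19 - 8-6-5 + 1
= 88 - 19 + 1
= 70

|A ∪ B ∪ C| = 70


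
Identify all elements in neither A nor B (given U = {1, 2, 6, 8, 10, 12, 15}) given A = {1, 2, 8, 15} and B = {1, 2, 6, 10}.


A = {1, 2, 8, 15}
B = {1, 2, 6, 10}
Region: in neither A nor B (given U = {1, 2, 6, 8, 10, 12, 15})
Elements: {12}

Elements in neither A nor B (given U = {1, 2, 6, 8, 10, 12, 15}): {12}


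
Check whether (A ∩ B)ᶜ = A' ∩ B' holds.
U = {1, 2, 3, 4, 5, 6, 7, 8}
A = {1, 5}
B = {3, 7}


LHS: A ∩ B = ∅
(A ∩ B)' = U \ (A ∩ B) = {1, 2, 3, 4, 5, 6, 7, 8}
A' = {2, 3, 4, 6, 7, 8}, B' = {1, 2, 4, 5, 6, 8}
Claimed RHS: A' ∩ B' = {2, 4, 6, 8}
Identity is INVALID: LHS = {1, 2, 3, 4, 5, 6, 7, 8} but the RHS claimed here equals {2, 4, 6, 8}. The correct form is (A ∩ B)' = A' ∪ B'.

Identity is invalid: (A ∩ B)' = {1, 2, 3, 4, 5, 6, 7, 8} but A' ∩ B' = {2, 4, 6, 8}. The correct De Morgan law is (A ∩ B)' = A' ∪ B'.


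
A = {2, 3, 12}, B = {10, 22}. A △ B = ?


A △ B = (A \ B) ∪ (B \ A) = elements in exactly one of A or B
A \ B = {2, 3, 12}
B \ A = {10, 22}
A △ B = {2, 3, 10, 12, 22}

A △ B = {2, 3, 10, 12, 22}


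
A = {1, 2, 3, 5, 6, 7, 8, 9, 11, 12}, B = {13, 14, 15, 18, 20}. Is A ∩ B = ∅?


Disjoint means A ∩ B = ∅.
A ∩ B = ∅
A ∩ B = ∅, so A and B are disjoint.

Yes, A and B are disjoint


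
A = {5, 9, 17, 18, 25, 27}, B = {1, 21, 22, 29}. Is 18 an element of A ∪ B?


A = {5, 9, 17, 18, 25, 27}, B = {1, 21, 22, 29}
A ∪ B = all elements in A or B
A ∪ B = {1, 5, 9, 17, 18, 21, 22, 25, 27, 29}
Checking if 18 ∈ A ∪ B
18 is in A ∪ B → True

18 ∈ A ∪ B


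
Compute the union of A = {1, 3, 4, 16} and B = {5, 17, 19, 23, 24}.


A ∪ B = all elements in A or B (or both)
A = {1, 3, 4, 16}
B = {5, 17, 19, 23, 24}
A ∪ B = {1, 3, 4, 5, 16, 17, 19, 23, 24}

A ∪ B = {1, 3, 4, 5, 16, 17, 19, 23, 24}


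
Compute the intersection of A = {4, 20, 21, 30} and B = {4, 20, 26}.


A ∩ B = elements in both A and B
A = {4, 20, 21, 30}
B = {4, 20, 26}
A ∩ B = {4, 20}

A ∩ B = {4, 20}


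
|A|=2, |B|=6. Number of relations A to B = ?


A relation from A to B is any subset of A × B.
|A × B| = 2 × 6 = 12
# relations = 2^|A × B| = 2^12 = 4096

Number of relations = 4096


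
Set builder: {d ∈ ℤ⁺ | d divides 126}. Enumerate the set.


Checking each candidate:
Condition: positive divisors of 126
Result = {1, 2, 3, 6, 7, 9, 14, 18, 21, 42, 63, 126}

{1, 2, 3, 6, 7, 9, 14, 18, 21, 42, 63, 126}


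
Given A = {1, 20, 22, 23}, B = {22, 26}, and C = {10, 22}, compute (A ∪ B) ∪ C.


A ∪ B = {1, 20, 22, 23, 26}
(A ∪ B) ∪ C = {1, 10, 20, 22, 23, 26}

A ∪ B ∪ C = {1, 10, 20, 22, 23, 26}


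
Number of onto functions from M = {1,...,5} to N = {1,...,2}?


n = |M| = 5, k = |N| = 2. Surjections via inclusion-exclusion:
S(n,k) = Σ(-1)^i × C(k,i) × (k-i)^n, i=0 to k
i=0: (-1)^0×C(2,0)×2^5 = 32
i=1: (-1)^1×C(2,1)×1^5 = -2
i=2: (-1)^2×C(2,2)×0^5 = 0
Total = 30

Number of surjections = 30


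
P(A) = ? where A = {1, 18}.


|A| = 2, so |P(A)| = 2^2 = 4
Enumerate subsets by cardinality (0 to 2):
∅, {1}, {18}, {1, 18}

P(A) has 4 subsets: ∅, {1}, {18}, {1, 18}


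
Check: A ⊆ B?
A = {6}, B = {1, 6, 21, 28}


A ⊆ B means every element of A is in B.
All elements of A are in B.
So A ⊆ B.

Yes, A ⊆ B


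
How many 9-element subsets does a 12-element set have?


C(n,k) = n! / (k!(n-k)!)
C(12,9) = 12! / (9!3!)
= 220

C(12,9) = 220


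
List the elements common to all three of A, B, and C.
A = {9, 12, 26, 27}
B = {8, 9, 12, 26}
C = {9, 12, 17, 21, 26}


A ∩ B = {9, 12, 26}
(A ∩ B) ∩ C = {9, 12, 26}

A ∩ B ∩ C = {9, 12, 26}


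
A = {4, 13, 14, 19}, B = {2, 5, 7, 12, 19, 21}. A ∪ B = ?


A ∪ B = all elements in A or B (or both)
A = {4, 13, 14, 19}
B = {2, 5, 7, 12, 19, 21}
A ∪ B = {2, 4, 5, 7, 12, 13, 14, 19, 21}

A ∪ B = {2, 4, 5, 7, 12, 13, 14, 19, 21}


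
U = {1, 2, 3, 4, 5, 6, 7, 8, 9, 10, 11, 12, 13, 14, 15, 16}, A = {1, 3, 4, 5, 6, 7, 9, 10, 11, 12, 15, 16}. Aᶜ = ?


Aᶜ = U \ A = elements in U but not in A
U = {1, 2, 3, 4, 5, 6, 7, 8, 9, 10, 11, 12, 13, 14, 15, 16}
A = {1, 3, 4, 5, 6, 7, 9, 10, 11, 12, 15, 16}
Aᶜ = {2, 8, 13, 14}

Aᶜ = {2, 8, 13, 14}


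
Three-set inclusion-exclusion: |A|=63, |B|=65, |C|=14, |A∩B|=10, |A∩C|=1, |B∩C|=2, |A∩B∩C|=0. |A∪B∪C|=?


|A∪B∪C| = |A|+|B|+|C| - |A∩B|-|A∩C|-|B∩C| + |A∩B∩C|
= 63+65+14 - 10-1-2 + 0
= 142 - 13 + 0
= 129

|A ∪ B ∪ C| = 129


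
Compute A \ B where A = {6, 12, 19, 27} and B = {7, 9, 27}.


A \ B = elements in A but not in B
A = {6, 12, 19, 27}
B = {7, 9, 27}
Remove from A any elements in B
A \ B = {6, 12, 19}

A \ B = {6, 12, 19}


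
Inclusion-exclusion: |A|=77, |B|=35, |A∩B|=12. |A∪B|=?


|A ∪ B| = |A| + |B| - |A ∩ B|
= 77 + 35 - 12
= 100

|A ∪ B| = 100


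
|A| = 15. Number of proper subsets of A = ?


Total subsets = 2^n = 2^15 = 32768
Proper subsets exclude the set itself: 2^n - 1
= 32768 - 1
= 32767

Number of proper subsets = 32767


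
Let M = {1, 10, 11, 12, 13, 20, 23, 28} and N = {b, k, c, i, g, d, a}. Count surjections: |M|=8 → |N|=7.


n = |M| = 8, k = |N| = 7. Surjections via inclusion-exclusion:
S(n,k) = Σ(-1)^i × C(k,i) × (k-i)^n, i=0 to k
i=0: (-1)^0×C(7,0)×7^8 = 5764801
i=1: (-1)^1×C(7,1)×6^8 = -11757312
i=2: (-1)^2×C(7,2)×5^8 = 8203125
i=3: (-1)^3×C(7,3)×4^8 = -2293760
i=4: (-1)^4×C(7,4)×3^8 = 229635
i=5: (-1)^5×C(7,5)×2^8 = -5376
i=6: (-1)^6×C(7,6)×1^8 = 7
i=7: (-1)^7×C(7,7)×0^8 = 0
Total = 141120

Number of surjections = 141120


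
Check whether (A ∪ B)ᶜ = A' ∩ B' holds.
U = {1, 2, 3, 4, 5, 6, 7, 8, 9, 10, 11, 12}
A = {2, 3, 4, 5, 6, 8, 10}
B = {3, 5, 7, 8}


LHS: A ∪ B = {2, 3, 4, 5, 6, 7, 8, 10}
(A ∪ B)' = U \ (A ∪ B) = {1, 9, 11, 12}
A' = {1, 7, 9, 11, 12}, B' = {1, 2, 4, 6, 9, 10, 11, 12}
Claimed RHS: A' ∩ B' = {1, 9, 11, 12}
Identity is VALID: LHS = RHS = {1, 9, 11, 12} ✓

Identity is valid. (A ∪ B)' = A' ∩ B' = {1, 9, 11, 12}


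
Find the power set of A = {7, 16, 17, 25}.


|A| = 4, so |P(A)| = 2^4 = 16
Enumerate subsets by cardinality (0 to 4):
∅, {7}, {16}, {17}, {25}, {7, 16}, {7, 17}, {7, 25}, {16, 17}, {16, 25}, {17, 25}, {7, 16, 17}, {7, 16, 25}, {7, 17, 25}, {16, 17, 25}, {7, 16, 17, 25}

P(A) has 16 subsets: ∅, {7}, {16}, {17}, {25}, {7, 16}, {7, 17}, {7, 25}, {16, 17}, {16, 25}, {17, 25}, {7, 16, 17}, {7, 16, 25}, {7, 17, 25}, {16, 17, 25}, {7, 16, 17, 25}


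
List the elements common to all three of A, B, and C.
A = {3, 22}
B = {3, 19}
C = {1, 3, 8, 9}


A ∩ B = {3}
(A ∩ B) ∩ C = {3}

A ∩ B ∩ C = {3}


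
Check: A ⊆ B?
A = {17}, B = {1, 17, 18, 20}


A ⊆ B means every element of A is in B.
All elements of A are in B.
So A ⊆ B.

Yes, A ⊆ B


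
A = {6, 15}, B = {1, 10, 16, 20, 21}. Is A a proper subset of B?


A ⊂ B requires: A ⊆ B AND A ≠ B.
A ⊆ B? No
A ⊄ B, so A is not a proper subset.

No, A is not a proper subset of B


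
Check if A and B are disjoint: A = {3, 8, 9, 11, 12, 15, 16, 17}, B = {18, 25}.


Disjoint means A ∩ B = ∅.
A ∩ B = ∅
A ∩ B = ∅, so A and B are disjoint.

Yes, A and B are disjoint


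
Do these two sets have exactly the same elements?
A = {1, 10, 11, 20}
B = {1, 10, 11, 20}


Two sets are equal iff they have exactly the same elements.
A = {1, 10, 11, 20}
B = {1, 10, 11, 20}
Same elements → A = B

Yes, A = B


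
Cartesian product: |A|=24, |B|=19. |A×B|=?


|A × B| = |A| × |B|
= 24 × 19
= 456

|A × B| = 456


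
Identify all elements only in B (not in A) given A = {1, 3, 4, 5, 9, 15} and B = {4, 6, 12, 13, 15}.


A = {1, 3, 4, 5, 9, 15}
B = {4, 6, 12, 13, 15}
Region: only in B (not in A)
Elements: {6, 12, 13}

Elements only in B (not in A): {6, 12, 13}


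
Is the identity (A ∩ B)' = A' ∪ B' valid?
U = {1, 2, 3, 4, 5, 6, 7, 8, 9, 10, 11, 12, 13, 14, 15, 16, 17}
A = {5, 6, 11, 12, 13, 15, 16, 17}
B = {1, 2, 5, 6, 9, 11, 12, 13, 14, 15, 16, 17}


LHS: A ∩ B = {5, 6, 11, 12, 13, 15, 16, 17}
(A ∩ B)' = U \ (A ∩ B) = {1, 2, 3, 4, 7, 8, 9, 10, 14}
A' = {1, 2, 3, 4, 7, 8, 9, 10, 14}, B' = {3, 4, 7, 8, 10}
Claimed RHS: A' ∪ B' = {1, 2, 3, 4, 7, 8, 9, 10, 14}
Identity is VALID: LHS = RHS = {1, 2, 3, 4, 7, 8, 9, 10, 14} ✓

Identity is valid. (A ∩ B)' = A' ∪ B' = {1, 2, 3, 4, 7, 8, 9, 10, 14}


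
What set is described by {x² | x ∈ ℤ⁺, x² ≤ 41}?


Checking each candidate:
Condition: positive perfect squares ≤ 41
Result = {1, 4, 9, 16, 25, 36}

{1, 4, 9, 16, 25, 36}


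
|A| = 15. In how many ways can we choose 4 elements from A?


C(n,k) = n! / (k!(n-k)!)
C(15,4) = 15! / (4!11!)
= 1365

C(15,4) = 1365


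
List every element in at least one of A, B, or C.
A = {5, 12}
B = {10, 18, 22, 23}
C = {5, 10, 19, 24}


A ∪ B = {5, 10, 12, 18, 22, 23}
(A ∪ B) ∪ C = {5, 10, 12, 18, 19, 22, 23, 24}

A ∪ B ∪ C = {5, 10, 12, 18, 19, 22, 23, 24}


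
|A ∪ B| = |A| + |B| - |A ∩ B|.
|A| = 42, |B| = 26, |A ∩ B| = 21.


|A ∪ B| = |A| + |B| - |A ∩ B|
= 42 + 26 - 21
= 47

|A ∪ B| = 47


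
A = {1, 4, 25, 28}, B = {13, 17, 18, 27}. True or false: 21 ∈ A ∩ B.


A = {1, 4, 25, 28}, B = {13, 17, 18, 27}
A ∩ B = elements in both A and B
A ∩ B = ∅
Checking if 21 ∈ A ∩ B
21 is not in A ∩ B → False

21 ∉ A ∩ B


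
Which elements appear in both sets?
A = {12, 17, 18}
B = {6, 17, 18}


A ∩ B = elements in both A and B
A = {12, 17, 18}
B = {6, 17, 18}
A ∩ B = {17, 18}

A ∩ B = {17, 18}


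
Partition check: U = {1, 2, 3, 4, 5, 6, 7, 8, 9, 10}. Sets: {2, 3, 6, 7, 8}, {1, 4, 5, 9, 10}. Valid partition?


A partition requires: (1) non-empty parts, (2) pairwise disjoint, (3) union = U
Parts: {2, 3, 6, 7, 8}, {1, 4, 5, 9, 10}
Union of parts: {1, 2, 3, 4, 5, 6, 7, 8, 9, 10}
U = {1, 2, 3, 4, 5, 6, 7, 8, 9, 10}
All non-empty? True
Pairwise disjoint? True
Covers U? True

Yes, valid partition


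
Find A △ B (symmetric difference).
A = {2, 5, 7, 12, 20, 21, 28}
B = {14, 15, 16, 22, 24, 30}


A △ B = (A \ B) ∪ (B \ A) = elements in exactly one of A or B
A \ B = {2, 5, 7, 12, 20, 21, 28}
B \ A = {14, 15, 16, 22, 24, 30}
A △ B = {2, 5, 7, 12, 14, 15, 16, 20, 21, 22, 24, 28, 30}

A △ B = {2, 5, 7, 12, 14, 15, 16, 20, 21, 22, 24, 28, 30}


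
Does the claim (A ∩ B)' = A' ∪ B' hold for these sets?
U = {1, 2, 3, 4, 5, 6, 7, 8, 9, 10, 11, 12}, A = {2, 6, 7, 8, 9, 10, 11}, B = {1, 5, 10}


LHS: A ∩ B = {10}
(A ∩ B)' = U \ (A ∩ B) = {1, 2, 3, 4, 5, 6, 7, 8, 9, 11, 12}
A' = {1, 3, 4, 5, 12}, B' = {2, 3, 4, 6, 7, 8, 9, 11, 12}
Claimed RHS: A' ∪ B' = {1, 2, 3, 4, 5, 6, 7, 8, 9, 11, 12}
Identity is VALID: LHS = RHS = {1, 2, 3, 4, 5, 6, 7, 8, 9, 11, 12} ✓

Identity is valid. (A ∩ B)' = A' ∪ B' = {1, 2, 3, 4, 5, 6, 7, 8, 9, 11, 12}


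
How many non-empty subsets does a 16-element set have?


Total subsets = 2^n = 2^16 = 65536
Non-empty subsets exclude the empty set: 2^n - 1
= 65536 - 1
= 65535

Number of non-empty subsets = 65535


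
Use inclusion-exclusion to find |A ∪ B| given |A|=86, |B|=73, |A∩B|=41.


|A ∪ B| = |A| + |B| - |A ∩ B|
= 86 + 73 - 41
= 118

|A ∪ B| = 118


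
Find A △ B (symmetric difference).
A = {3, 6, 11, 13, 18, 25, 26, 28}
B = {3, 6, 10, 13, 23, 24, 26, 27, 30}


A △ B = (A \ B) ∪ (B \ A) = elements in exactly one of A or B
A \ B = {11, 18, 25, 28}
B \ A = {10, 23, 24, 27, 30}
A △ B = {10, 11, 18, 23, 24, 25, 27, 28, 30}

A △ B = {10, 11, 18, 23, 24, 25, 27, 28, 30}


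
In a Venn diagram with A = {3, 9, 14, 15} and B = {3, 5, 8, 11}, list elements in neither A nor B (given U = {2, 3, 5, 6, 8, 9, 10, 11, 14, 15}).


A = {3, 9, 14, 15}
B = {3, 5, 8, 11}
Region: in neither A nor B (given U = {2, 3, 5, 6, 8, 9, 10, 11, 14, 15})
Elements: {2, 6, 10}

Elements in neither A nor B (given U = {2, 3, 5, 6, 8, 9, 10, 11, 14, 15}): {2, 6, 10}


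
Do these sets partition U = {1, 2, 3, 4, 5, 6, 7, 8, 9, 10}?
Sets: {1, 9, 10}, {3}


A partition requires: (1) non-empty parts, (2) pairwise disjoint, (3) union = U
Parts: {1, 9, 10}, {3}
Union of parts: {1, 3, 9, 10}
U = {1, 2, 3, 4, 5, 6, 7, 8, 9, 10}
All non-empty? True
Pairwise disjoint? True
Covers U? False

No, not a valid partition


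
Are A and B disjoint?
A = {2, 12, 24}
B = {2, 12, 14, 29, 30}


Disjoint means A ∩ B = ∅.
A ∩ B = {2, 12}
A ∩ B ≠ ∅, so A and B are NOT disjoint.

No, A and B are not disjoint (A ∩ B = {2, 12})


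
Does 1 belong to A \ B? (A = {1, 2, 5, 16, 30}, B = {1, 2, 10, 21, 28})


A = {1, 2, 5, 16, 30}, B = {1, 2, 10, 21, 28}
A \ B = elements in A but not in B
A \ B = {5, 16, 30}
Checking if 1 ∈ A \ B
1 is not in A \ B → False

1 ∉ A \ B


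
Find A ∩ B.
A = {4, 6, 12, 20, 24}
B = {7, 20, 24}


A ∩ B = elements in both A and B
A = {4, 6, 12, 20, 24}
B = {7, 20, 24}
A ∩ B = {20, 24}

A ∩ B = {20, 24}


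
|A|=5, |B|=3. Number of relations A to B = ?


A relation from A to B is any subset of A × B.
|A × B| = 5 × 3 = 15
# relations = 2^|A × B| = 2^15 = 32768

Number of relations = 32768
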